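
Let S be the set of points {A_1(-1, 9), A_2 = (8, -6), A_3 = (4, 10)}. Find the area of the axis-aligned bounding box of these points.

144

x ranges over [-1, 8], width 9.
y ranges over [-6, 10], height 16.
Area = 9 × 16 = 144.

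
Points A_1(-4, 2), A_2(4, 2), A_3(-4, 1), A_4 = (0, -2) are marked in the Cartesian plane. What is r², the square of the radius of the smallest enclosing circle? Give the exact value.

16.25

By Welzl's lemma the MEC is supported by two points (diametrically opposite) or three points (on a circumcircle).
The farthest pair is A_2–A_3 with squared distance 65. The circle on this segment as diameter has centre (0, 1.5) and r² = 65/4 = 16.25.
Check A_1: distance² to centre = 16.25 ≤ 16.25, so it lies inside.
All remaining points lie in this disk, and no smaller disk contains both endpoints, so this is the minimum enclosing circle.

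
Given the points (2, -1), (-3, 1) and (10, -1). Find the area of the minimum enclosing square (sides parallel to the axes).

169

The bounding box has width 13 and height 2.
An axis-aligned square enclosing the set must have side ≥ max(width, height).
So the minimum side is max(13, 2) = 13.
Area = 13² = 169.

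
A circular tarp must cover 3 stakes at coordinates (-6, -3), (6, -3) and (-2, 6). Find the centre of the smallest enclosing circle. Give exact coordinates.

(0, -5/18)

Call the three points A, B, C in the order given.
Side lengths²: AB² = 144, AC² = 97, BC² = 145.
Since BC² = 145 < 144 + 97 = 241, the triangle is acute, so the smallest enclosing circle is the circumcircle.
Circumcentre = (0, -5/18), r² = 14065/324.
Centre = (0, -5/18).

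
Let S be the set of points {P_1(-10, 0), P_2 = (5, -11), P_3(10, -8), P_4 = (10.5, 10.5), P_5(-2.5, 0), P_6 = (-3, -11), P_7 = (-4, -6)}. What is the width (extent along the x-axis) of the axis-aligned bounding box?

20.5

max x = 10.5, min x = -10, so width = 20.5.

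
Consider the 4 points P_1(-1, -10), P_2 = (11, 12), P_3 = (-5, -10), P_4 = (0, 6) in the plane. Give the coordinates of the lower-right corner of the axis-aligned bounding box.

x-range [-5, 11], y-range [-10, 12].
The lower-right corner is (11, -10).

(11, -10)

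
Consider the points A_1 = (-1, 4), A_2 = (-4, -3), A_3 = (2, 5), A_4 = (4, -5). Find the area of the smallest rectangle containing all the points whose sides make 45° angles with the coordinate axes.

98

In coordinates u = x + y, v = x − y the rectangle is axis-aligned; the map (x,y)→(u,v) scales areas by 2.
u-values: 3, -7, 7, -1; range = 7 − (-7) = 14.
v-values: -5, -1, -3, 9; range = 9 − (-5) = 14.
Area = (14 × 14) / 2 = 98.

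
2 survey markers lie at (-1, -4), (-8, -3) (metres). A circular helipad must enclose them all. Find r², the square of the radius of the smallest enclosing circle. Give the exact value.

The smallest circle enclosing two points has them as diameter endpoints.
Centre = midpoint = (-4.5, -3.5); r² = |(-1, -4)−(-8, -3)|²/4 = 50/4 = 12.5.

12.5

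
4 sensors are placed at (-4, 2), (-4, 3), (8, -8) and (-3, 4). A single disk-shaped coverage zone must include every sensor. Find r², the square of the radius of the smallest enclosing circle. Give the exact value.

70225/1058

The minimum enclosing circle of a finite set is fixed by two of the points (as a diameter) or three (as a circumcircle).
The minimum enclosing circle is determined by three boundary points: (-4, 3), (8, -8), (-3, 4).
Their circumcentre is (103/46, -103/46) with r² = 70225/1058.
The farthest remaining point (-4, 2) is at distance² 60197/1058 ≤ 70225/1058.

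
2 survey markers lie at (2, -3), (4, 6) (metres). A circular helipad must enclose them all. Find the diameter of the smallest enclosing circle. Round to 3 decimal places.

9.220

The smallest circle enclosing two points has them as diameter endpoints.
Centre = midpoint = (3, 1.5); r² = |(2, -3)−(4, 6)|²/4 = 85/4 = 21.25.
Diameter = 2r = 2√(21.25) ≈ 9.220.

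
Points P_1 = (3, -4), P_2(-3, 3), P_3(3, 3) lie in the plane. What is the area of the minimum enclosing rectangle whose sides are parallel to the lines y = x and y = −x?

45.5

In coordinates u = x + y, v = x − y the rectangle is axis-aligned; the map (x,y)→(u,v) scales areas by 2.
u-values: -1, 0, 6; range = 6 − (-1) = 7.
v-values: 7, -6, 0; range = 7 − (-6) = 13.
Area = (7 × 13) / 2 = 45.5.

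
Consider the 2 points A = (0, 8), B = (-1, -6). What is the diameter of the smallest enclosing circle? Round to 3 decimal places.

The smallest circle enclosing two points has them as diameter endpoints.
Centre = midpoint = (-0.5, 1); r² = |AB|²/4 = 197/4 = 49.25.
Diameter = 2r = 2√(49.25) ≈ 14.036.

14.036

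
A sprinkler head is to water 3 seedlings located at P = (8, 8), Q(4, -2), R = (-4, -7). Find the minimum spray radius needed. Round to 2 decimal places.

9.60

Side lengths²: PQ² = 116, PR² = 369, QR² = 89.
Since PR² = 369 ≥ 116 + 89 = 205, the angle opposite PR is not acute, so the smallest enclosing circle has PR as diameter.
Centre = midpoint of PR = (2, 0.5), r² = 369/4 = 92.25.
r = √(92.25) ≈ 9.60.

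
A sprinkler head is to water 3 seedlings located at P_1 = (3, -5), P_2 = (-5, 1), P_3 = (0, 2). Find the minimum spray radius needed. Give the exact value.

Side lengths²: P_1P_2² = 100, P_1P_3² = 58, P_2P_3² = 26.
Since P_1P_2² = 100 ≥ 58 + 26 = 84, the angle opposite P_1P_2 is not acute, so the smallest enclosing circle has P_1P_2 as diameter.
Centre = midpoint of P_1P_2 = (-1, -2), r² = 100/4 = 25.
r = √25 = 5.

5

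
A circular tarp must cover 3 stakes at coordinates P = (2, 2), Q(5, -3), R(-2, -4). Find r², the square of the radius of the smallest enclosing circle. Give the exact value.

5525/361

Side lengths²: PQ² = 34, PR² = 52, QR² = 50.
Since PR² = 52 < 50 + 34 = 84, the triangle is acute, so the smallest enclosing circle is the circumcircle.
Circumcentre = (24/19, -35/19), r² = 5525/361.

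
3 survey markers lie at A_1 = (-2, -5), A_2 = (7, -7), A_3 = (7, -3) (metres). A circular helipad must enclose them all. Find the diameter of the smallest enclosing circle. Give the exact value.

Side lengths²: A_1A_2² = 85, A_1A_3² = 85, A_2A_3² = 16.
Since A_1A_3² = 85 < 85 + 16 = 101, the triangle is acute, so the smallest enclosing circle is the circumcircle.
Circumcentre = (49/18, -5), r² = 7225/324.
Diameter = 2r = 2√(7225/324) = 85/9.

85/9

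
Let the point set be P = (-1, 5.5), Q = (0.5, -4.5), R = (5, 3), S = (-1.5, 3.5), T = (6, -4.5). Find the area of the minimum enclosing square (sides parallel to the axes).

100

The bounding box has width 7.5 and height 10.
An axis-aligned square enclosing the set must have side ≥ max(width, height).
So the minimum side is max(7.5, 10) = 10.
Area = 10² = 100.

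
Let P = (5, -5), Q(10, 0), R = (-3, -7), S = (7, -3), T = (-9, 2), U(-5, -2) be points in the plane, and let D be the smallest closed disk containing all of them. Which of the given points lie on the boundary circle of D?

The farthest pair is Q–T with squared distance 365. The circle on this segment as diameter has centre (0.5, 1) and r² = 365/4 = 91.25.
Check P: distance² to centre = 56.25 ≤ 91.25, so it lies inside.
All remaining points lie in this disk, and no smaller disk contains both endpoints, so this is the minimum enclosing circle.
The points at distance exactly r from the centre are Q, T — 2 points.

Q, T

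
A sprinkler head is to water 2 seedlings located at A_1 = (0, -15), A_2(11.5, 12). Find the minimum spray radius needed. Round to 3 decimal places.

14.674

The smallest circle enclosing two points has them as diameter endpoints.
Centre = midpoint = (5.75, -1.5); r² = |A_1A_2|²/4 = 861.25/4 = 215.3125.
r = √(215.3125) ≈ 14.674.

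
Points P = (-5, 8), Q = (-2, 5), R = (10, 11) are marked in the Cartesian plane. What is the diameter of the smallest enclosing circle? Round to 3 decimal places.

15.297

Side lengths²: PQ² = 18, PR² = 234, QR² = 180.
Since PR² = 234 ≥ 180 + 18 = 198, the angle opposite PR is not acute, so the smallest enclosing circle has PR as diameter.
Centre = midpoint of PR = (2.5, 9.5), r² = 234/4 = 58.5.
Diameter = 2r = 2√(58.5) ≈ 15.297.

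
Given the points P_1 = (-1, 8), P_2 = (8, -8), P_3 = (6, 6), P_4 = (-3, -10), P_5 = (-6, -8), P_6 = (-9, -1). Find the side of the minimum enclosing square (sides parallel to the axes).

18

The bounding box has width 17 and height 18.
An axis-aligned square enclosing the set must have side ≥ max(width, height).
So the minimum side is max(17, 18) = 18.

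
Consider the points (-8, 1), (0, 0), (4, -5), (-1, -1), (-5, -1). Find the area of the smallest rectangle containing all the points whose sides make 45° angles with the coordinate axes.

In coordinates u = x + y, v = x − y the rectangle is axis-aligned; the map (x,y)→(u,v) scales areas by 2.
u-values: -7, 0, -1, -2, -6; range = 0 − (-7) = 7.
v-values: -9, 0, 9, 0, -4; range = 9 − (-9) = 18.
Area = (7 × 18) / 2 = 63.

63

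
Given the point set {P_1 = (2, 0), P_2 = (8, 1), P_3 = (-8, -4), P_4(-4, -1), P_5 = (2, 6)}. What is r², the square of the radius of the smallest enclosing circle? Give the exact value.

The farthest pair is P_2–P_3 with squared distance 281. The circle on this segment as diameter has centre (0, -1.5) and r² = 281/4 = 70.25.
Check P_1: distance² to centre = 6.25 ≤ 70.25, so it lies inside.
All remaining points lie in this disk, and no smaller disk contains both endpoints, so this is the minimum enclosing circle.

70.25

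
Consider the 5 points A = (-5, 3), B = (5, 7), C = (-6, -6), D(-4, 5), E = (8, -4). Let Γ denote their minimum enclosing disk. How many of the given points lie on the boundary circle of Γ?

The minimum enclosing circle is determined by three boundary points: B, C, E.
Their circumcentre is (0.3125, -0.1875) with r² = 73.6328125.
The farthest remaining point D is at distance² 45.5078125 ≤ 73.6328125.
The points at distance exactly r from the centre are B, C, E — 3 points.

3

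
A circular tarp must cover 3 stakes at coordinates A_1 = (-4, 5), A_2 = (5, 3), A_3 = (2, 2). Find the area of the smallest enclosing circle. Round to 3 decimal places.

66.759

Side lengths²: A_1A_2² = 85, A_1A_3² = 45, A_2A_3² = 10.
Since A_1A_2² = 85 ≥ 45 + 10 = 55, the angle opposite A_1A_2 is not acute, so the smallest enclosing circle has A_1A_2 as diameter.
Centre = midpoint of A_1A_2 = (0.5, 4), r² = 85/4 = 21.25.
Area = π·r² = π·21.25 ≈ 66.759.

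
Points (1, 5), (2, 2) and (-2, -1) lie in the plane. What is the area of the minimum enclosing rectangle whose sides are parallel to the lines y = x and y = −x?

In coordinates u = x + y, v = x − y the rectangle is axis-aligned; the map (x,y)→(u,v) scales areas by 2.
u-values: 6, 4, -3; range = 6 − (-3) = 9.
v-values: -4, 0, -1; range = 0 − (-4) = 4.
Area = (9 × 4) / 2 = 18.

18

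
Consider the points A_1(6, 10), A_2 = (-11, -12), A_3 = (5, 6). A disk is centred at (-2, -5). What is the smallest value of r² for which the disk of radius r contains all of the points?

289

The required radius is the distance from (-2, -5) to the farthest point.
Squared distances: 289, 130, 170.
Maximum is 289, attained at A_1.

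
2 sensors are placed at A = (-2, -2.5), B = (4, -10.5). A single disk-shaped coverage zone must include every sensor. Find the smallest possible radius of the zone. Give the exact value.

The smallest circle enclosing two points has them as diameter endpoints.
Centre = midpoint = (1, -6.5); r² = |AB|²/4 = 100/4 = 25.
r = √25 = 5.

5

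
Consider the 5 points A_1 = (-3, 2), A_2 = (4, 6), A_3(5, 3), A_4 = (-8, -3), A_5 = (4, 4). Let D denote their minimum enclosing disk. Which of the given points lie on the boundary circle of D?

A_2, A_4

The farthest pair is A_2–A_4 with squared distance 225. The circle on this segment as diameter has centre (-2, 1.5) and r² = 225/4 = 56.25.
Check A_1: distance² to centre = 1.25 ≤ 56.25, so it lies inside.
All remaining points lie in this disk, and no smaller disk contains both endpoints, so this is the minimum enclosing circle.
The points at distance exactly r from the centre are A_2, A_4 — 2 points.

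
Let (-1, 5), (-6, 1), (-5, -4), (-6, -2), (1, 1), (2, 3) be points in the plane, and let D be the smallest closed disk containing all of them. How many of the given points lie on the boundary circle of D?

The minimum enclosing circle is determined by three boundary points: (-1, 5), (-5, -4), (2, 3).
Their circumcentre is (-2.1, 0.1) with r² = 25.22.
The farthest remaining point (-6, -2) is at distance² 19.62 ≤ 25.22.
The points at distance exactly r from the centre are (-1, 5), (-5, -4), (2, 3) — 3 points.

3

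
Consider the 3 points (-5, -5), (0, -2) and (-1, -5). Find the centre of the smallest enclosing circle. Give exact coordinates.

Call the three points A, B, C in the order given.
Side lengths²: AB² = 34, AC² = 16, BC² = 10.
Since AB² = 34 ≥ 16 + 10 = 26, the angle opposite AB is not acute, so the smallest enclosing circle has AB as diameter.
Centre = midpoint of AB = (-2.5, -3.5), r² = 34/4 = 8.5.
Centre = (-2.5, -3.5).

(-2.5, -3.5)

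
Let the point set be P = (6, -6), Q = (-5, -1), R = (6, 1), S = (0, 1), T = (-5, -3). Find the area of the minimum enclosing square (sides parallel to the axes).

The bounding box has width 11 and height 7.
An axis-aligned square enclosing the set must have side ≥ max(width, height).
So the minimum side is max(11, 7) = 11.
Area = 11² = 121.

121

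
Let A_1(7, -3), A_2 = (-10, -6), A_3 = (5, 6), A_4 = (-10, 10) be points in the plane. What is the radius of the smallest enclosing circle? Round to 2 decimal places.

The minimum enclosing circle is determined by three boundary points: A_1, A_2, A_4.
Their circumcentre is (-45/17, 2) with r² = 34121/289.
The farthest remaining point A_3 is at distance² 21524/289 ≤ 34121/289.
r = √(34121/289) ≈ 10.87.

10.87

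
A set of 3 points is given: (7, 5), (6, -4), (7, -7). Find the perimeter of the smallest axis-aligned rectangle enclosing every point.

Width = max x − min x = 7 − 6 = 1.
Height = max y − min y = 5 − (-7) = 12.
Perimeter = 2(1 + 12) = 26.

26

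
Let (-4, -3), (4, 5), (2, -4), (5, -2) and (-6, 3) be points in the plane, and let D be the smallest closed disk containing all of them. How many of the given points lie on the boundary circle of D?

3

The minimum enclosing circle is determined by three boundary points: (4, 5), (5, -2), (-6, 3).
Their circumcentre is (-13/36, 29/36) with r² = 23725/648.
The farthest remaining point (2, -4) is at distance² 18577/648 ≤ 23725/648.
The points at distance exactly r from the centre are (4, 5), (5, -2), (-6, 3) — 3 points.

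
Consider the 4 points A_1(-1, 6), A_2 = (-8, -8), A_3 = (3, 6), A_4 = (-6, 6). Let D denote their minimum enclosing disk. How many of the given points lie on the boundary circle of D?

A smallest enclosing disk is always determined by at most three of the input points on its boundary.
The farthest pair is A_2–A_3 with squared distance 317. The circle on this segment as diameter has centre (-2.5, -1) and r² = 317/4 = 79.25.
Check A_1: distance² to centre = 51.25 ≤ 79.25, so it lies inside.
All remaining points lie in this disk, and no smaller disk contains both endpoints, so this is the minimum enclosing circle.
The points at distance exactly r from the centre are A_2, A_3 — 2 points.

2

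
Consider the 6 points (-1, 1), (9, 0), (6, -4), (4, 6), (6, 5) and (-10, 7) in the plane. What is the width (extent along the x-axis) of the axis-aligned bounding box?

19

max x = 9, min x = -10, so width = 19.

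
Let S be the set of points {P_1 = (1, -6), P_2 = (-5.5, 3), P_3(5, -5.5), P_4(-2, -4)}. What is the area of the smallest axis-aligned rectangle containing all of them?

x ranges over [-5.5, 5], width 10.5.
y ranges over [-6, 3], height 9.
Area = 10.5 × 9 = 94.5.

94.5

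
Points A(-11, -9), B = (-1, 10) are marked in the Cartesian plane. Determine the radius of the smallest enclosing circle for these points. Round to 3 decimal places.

The smallest circle enclosing two points has them as diameter endpoints.
Centre = midpoint = (-6, 0.5); r² = |AB|²/4 = 461/4 = 115.25.
r = √(115.25) ≈ 10.735.

10.735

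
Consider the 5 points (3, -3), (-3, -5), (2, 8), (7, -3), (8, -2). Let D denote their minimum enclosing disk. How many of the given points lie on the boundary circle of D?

3

The minimum enclosing circle is determined by three boundary points: (-3, -5), (2, 8), (8, -2).
Their circumcentre is (1.328125, 0.796875) with r² = 52.3364257812.
The farthest remaining point (7, -3) is at distance² 46.5864257812 ≤ 52.3364257812.
The points at distance exactly r from the centre are (-3, -5), (2, 8), (8, -2) — 3 points.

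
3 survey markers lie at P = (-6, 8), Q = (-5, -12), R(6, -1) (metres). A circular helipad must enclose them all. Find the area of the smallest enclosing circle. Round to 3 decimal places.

Side lengths²: PQ² = 401, PR² = 225, QR² = 242.
Since PQ² = 401 < 242 + 225 = 467, the triangle is acute, so the smallest enclosing circle is the circumcircle.
Circumcentre = (-57/14, -27/14), r² = 10025/98.
Area = π·r² = π·10025/98 ≈ 321.372.

321.372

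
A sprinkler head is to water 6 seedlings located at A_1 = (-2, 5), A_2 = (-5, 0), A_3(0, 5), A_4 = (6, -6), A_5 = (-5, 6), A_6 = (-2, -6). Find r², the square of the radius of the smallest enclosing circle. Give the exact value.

The farthest pair is A_4–A_5 with squared distance 265. The circle on this segment as diameter has centre (0.5, 0) and r² = 265/4 = 66.25.
Check A_1: distance² to centre = 31.25 ≤ 66.25, so it lies inside.
All remaining points lie in this disk, and no smaller disk contains both endpoints, so this is the minimum enclosing circle.

66.25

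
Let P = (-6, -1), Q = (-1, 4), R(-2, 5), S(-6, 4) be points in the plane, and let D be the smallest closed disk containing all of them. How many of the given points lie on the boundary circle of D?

3

A smallest enclosing disk is always determined by at most three of the input points on its boundary.
The farthest pair is P–R with squared distance 52. The circle on this segment as diameter has centre (-4, 2) and r² = 52/4 = 13.
Check Q: distance² to centre = 13 ≤ 13, so it lies inside.
All remaining points lie in this disk, and no smaller disk contains both endpoints, so this is the minimum enclosing circle.
The points at distance exactly r from the centre are P, Q, R — 3 points.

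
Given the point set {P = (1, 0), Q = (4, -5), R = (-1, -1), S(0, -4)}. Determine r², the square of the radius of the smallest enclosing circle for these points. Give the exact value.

10.25

By Welzl's lemma the MEC is supported by two points (diametrically opposite) or three points (on a circumcircle).
The farthest pair is Q–R with squared distance 41. The circle on this segment as diameter has centre (1.5, -3) and r² = 41/4 = 10.25.
Check P: distance² to centre = 9.25 ≤ 10.25, so it lies inside.
All remaining points lie in this disk, and no smaller disk contains both endpoints, so this is the minimum enclosing circle.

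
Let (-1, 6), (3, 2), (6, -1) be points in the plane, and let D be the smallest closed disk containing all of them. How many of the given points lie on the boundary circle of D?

Call the three points A, B, C in the order given.
Side lengths²: AB² = 32, AC² = 98, BC² = 18.
Since AC² = 98 ≥ 32 + 18 = 50, the angle opposite AC is not acute, so the smallest enclosing circle has AC as diameter.
Centre = midpoint of AC = (2.5, 2.5), r² = 98/4 = 24.5.
The points at distance exactly r from the centre are (-1, 6), (6, -1) — 2 points.

2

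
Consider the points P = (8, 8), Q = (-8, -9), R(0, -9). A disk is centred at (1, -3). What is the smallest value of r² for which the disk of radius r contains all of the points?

170

The required radius is the distance from (1, -3) to the farthest point.
Squared distances: 170, 117, 37.
Maximum is 170, attained at P.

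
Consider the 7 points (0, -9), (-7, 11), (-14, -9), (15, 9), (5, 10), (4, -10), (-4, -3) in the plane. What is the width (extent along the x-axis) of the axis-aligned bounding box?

max x = 15, min x = -14, so width = 29.

29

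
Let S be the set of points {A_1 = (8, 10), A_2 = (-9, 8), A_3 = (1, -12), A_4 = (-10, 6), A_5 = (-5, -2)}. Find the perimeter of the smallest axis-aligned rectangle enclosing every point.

Width = max x − min x = 8 − (-10) = 18.
Height = max y − min y = 10 − (-12) = 22.
Perimeter = 2(18 + 22) = 80.

80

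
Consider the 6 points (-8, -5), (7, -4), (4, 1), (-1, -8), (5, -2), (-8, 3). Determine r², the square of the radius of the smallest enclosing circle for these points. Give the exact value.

A smallest enclosing disk is always determined by at most three of the input points on its boundary.
The minimum enclosing circle is determined by three boundary points: (-8, -5), (7, -4), (-8, 3).
Their circumcentre is (-11/15, -1) with r² = 15481/225.
The farthest remaining point (-1, -8) is at distance² 11041/225 ≤ 15481/225.

15481/225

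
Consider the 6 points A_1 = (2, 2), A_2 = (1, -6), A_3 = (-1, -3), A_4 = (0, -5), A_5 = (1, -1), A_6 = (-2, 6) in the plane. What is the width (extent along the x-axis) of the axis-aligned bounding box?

4

max x = 2, min x = -2, so width = 4.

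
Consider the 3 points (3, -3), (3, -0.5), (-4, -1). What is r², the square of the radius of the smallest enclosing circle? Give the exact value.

Call the three points A, B, C in the order given.
Side lengths²: AB² = 6.25, AC² = 53, BC² = 49.25.
Since AC² = 53 < 49.25 + 6.25 = 55.5, the triangle is acute, so the smallest enclosing circle is the circumcircle.
Circumcentre = (-3/7, -1.75), r² = 10441/784.

10441/784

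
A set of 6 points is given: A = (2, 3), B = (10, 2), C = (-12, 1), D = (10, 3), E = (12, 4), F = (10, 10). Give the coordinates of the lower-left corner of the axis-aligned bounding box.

x-range [-12, 12], y-range [1, 10].
The lower-left corner is (-12, 1).

(-12, 1)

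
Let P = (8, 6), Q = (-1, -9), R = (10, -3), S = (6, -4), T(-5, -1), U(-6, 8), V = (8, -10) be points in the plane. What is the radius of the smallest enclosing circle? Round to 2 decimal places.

11.40

The minimum enclosing circle of a finite set is fixed by two of the points (as a diameter) or three (as a circumcircle).
The farthest pair is U–V with squared distance 520. The circle on this segment as diameter has centre (1, -1) and r² = 520/4 = 130.
Check P: distance² to centre = 98 ≤ 130, so it lies inside.
All remaining points lie in this disk, and no smaller disk contains both endpoints, so this is the minimum enclosing circle.
r = √130 ≈ 11.40.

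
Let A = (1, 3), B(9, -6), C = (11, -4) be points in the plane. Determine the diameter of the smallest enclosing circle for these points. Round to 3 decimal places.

Side lengths²: AB² = 145, AC² = 149, BC² = 8.
Since AC² = 149 < 145 + 8 = 153, the triangle is acute, so the smallest enclosing circle is the circumcircle.
Circumcentre = (197/34, -27/34), r² = 21605/578.
Diameter = 2r = 2√(21605/578) ≈ 12.228.

12.228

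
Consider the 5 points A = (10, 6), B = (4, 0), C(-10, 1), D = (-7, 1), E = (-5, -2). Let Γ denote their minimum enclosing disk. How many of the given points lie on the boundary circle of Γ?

2

A smallest enclosing disk is always determined by at most three of the input points on its boundary.
The farthest pair is A–C with squared distance 425. The circle on this segment as diameter has centre (0, 3.5) and r² = 425/4 = 106.25.
Check B: distance² to centre = 28.25 ≤ 106.25, so it lies inside.
All remaining points lie in this disk, and no smaller disk contains both endpoints, so this is the minimum enclosing circle.
The points at distance exactly r from the centre are A, C — 2 points.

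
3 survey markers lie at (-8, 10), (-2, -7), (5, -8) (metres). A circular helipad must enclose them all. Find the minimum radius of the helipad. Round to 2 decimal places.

11.10

Call the three points A, B, C in the order given.
Side lengths²: AB² = 325, AC² = 493, BC² = 50.
Since AC² = 493 ≥ 325 + 50 = 375, the angle opposite AC is not acute, so the smallest enclosing circle has AC as diameter.
Centre = midpoint of AC = (-1.5, 1), r² = 493/4 = 123.25.
r = √(123.25) ≈ 11.10.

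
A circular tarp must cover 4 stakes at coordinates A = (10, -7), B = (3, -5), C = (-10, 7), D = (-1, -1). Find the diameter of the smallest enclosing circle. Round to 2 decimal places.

By Welzl's lemma the MEC is supported by two points (diametrically opposite) or three points (on a circumcircle).
The farthest pair is A–C with squared distance 596. The circle on this segment as diameter has centre (0, 0) and r² = 596/4 = 149.
Check B: distance² to centre = 34 ≤ 149, so it lies inside.
All remaining points lie in this disk, and no smaller disk contains both endpoints, so this is the minimum enclosing circle.
Diameter = 2r = 2√149 ≈ 24.41.

24.41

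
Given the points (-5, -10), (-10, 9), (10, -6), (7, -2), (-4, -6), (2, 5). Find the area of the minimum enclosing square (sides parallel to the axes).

400

The bounding box has width 20 and height 19.
An axis-aligned square enclosing the set must have side ≥ max(width, height).
So the minimum side is max(20, 19) = 20.
Area = 20² = 400.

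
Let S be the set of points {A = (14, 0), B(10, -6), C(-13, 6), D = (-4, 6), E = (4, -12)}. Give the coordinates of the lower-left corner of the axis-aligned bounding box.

x-range [-13, 14], y-range [-12, 6].
The lower-left corner is (-13, -12).

(-13, -12)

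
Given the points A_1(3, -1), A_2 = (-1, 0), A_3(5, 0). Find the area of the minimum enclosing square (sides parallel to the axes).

36

The bounding box has width 6 and height 1.
An axis-aligned square enclosing the set must have side ≥ max(width, height).
So the minimum side is max(6, 1) = 6.
Area = 6² = 36.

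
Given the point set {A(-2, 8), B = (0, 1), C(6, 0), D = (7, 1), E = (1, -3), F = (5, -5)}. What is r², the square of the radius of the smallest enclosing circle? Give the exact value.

54.5

The farthest pair is A–F with squared distance 218. The circle on this segment as diameter has centre (1.5, 1.5) and r² = 218/4 = 54.5.
Check B: distance² to centre = 2.5 ≤ 54.5, so it lies inside.
All remaining points lie in this disk, and no smaller disk contains both endpoints, so this is the minimum enclosing circle.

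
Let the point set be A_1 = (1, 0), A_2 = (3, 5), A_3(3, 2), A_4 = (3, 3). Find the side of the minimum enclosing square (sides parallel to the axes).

5

The bounding box has width 2 and height 5.
An axis-aligned square enclosing the set must have side ≥ max(width, height).
So the minimum side is max(2, 5) = 5.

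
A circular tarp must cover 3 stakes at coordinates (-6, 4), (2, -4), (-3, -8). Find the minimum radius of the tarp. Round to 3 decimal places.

6.223

Call the three points A, B, C in the order given.
Side lengths²: AB² = 128, AC² = 153, BC² = 41.
Since AC² = 153 < 128 + 41 = 169, the triangle is acute, so the smallest enclosing circle is the circumcircle.
Circumcentre = (-23/6, -11/6), r² = 697/18.
r = √(697/18) ≈ 6.223.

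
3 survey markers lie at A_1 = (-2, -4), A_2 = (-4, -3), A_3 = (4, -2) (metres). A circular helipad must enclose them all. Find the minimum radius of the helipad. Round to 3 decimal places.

Side lengths²: A_1A_2² = 5, A_1A_3² = 40, A_2A_3² = 65.
Since A_2A_3² = 65 ≥ 40 + 5 = 45, the angle opposite A_2A_3 is not acute, so the smallest enclosing circle has A_2A_3 as diameter.
Centre = midpoint of A_2A_3 = (0, -2.5), r² = 65/4 = 16.25.
r = √(16.25) ≈ 4.031.

4.031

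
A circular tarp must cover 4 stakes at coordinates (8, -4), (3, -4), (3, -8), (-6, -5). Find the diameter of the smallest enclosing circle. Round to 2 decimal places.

The farthest pair is (8, -4)–(-6, -5) with squared distance 197. The circle on this segment as diameter has centre (1, -4.5) and r² = 197/4 = 49.25.
Check (3, -4): distance² to centre = 4.25 ≤ 49.25, so it lies inside.
All remaining points lie in this disk, and no smaller disk contains both endpoints, so this is the minimum enclosing circle.
Diameter = 2r = 2√(49.25) ≈ 14.04.

14.04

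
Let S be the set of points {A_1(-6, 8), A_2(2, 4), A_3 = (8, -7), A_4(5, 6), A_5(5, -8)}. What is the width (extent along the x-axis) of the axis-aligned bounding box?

14

max x = 8, min x = -6, so width = 14.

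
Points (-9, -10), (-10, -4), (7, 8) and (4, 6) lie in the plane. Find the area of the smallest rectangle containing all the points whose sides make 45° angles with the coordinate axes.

In coordinates u = x + y, v = x − y the rectangle is axis-aligned; the map (x,y)→(u,v) scales areas by 2.
u-values: -19, -14, 15, 10; range = 15 − (-19) = 34.
v-values: 1, -6, -1, -2; range = 1 − (-6) = 7.
Area = (34 × 7) / 2 = 119.

119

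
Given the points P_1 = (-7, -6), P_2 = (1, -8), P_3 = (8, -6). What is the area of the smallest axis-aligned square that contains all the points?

The bounding box has width 15 and height 2.
An axis-aligned square enclosing the set must have side ≥ max(width, height).
So the minimum side is max(15, 2) = 15.
Area = 15² = 225.

225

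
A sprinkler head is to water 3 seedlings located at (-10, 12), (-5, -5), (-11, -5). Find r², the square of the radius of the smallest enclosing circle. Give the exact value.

22765/289

Call the three points A, B, C in the order given.
Side lengths²: AB² = 314, AC² = 290, BC² = 36.
Since AB² = 314 < 290 + 36 = 326, the triangle is acute, so the smallest enclosing circle is the circumcircle.
Circumcentre = (-8, 57/17), r² = 22765/289.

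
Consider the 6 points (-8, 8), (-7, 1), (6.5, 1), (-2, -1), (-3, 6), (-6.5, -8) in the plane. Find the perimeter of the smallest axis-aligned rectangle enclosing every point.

Width = max x − min x = 6.5 − (-8) = 14.5.
Height = max y − min y = 8 − (-8) = 16.
Perimeter = 2(14.5 + 16) = 61.

61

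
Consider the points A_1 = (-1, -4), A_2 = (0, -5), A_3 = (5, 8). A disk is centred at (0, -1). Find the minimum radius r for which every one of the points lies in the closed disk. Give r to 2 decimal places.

10.30

The required radius is the distance from (0, -1) to the farthest point.
Squared distances: 10, 16, 106.
Maximum is 106, attained at A_3.
r = √106 ≈ 10.30.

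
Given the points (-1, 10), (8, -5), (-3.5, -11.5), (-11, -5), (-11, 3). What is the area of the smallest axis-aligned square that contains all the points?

The bounding box has width 19 and height 21.5.
An axis-aligned square enclosing the set must have side ≥ max(width, height).
So the minimum side is max(19, 21.5) = 21.5.
Area = 21.5² = 462.25.

462.25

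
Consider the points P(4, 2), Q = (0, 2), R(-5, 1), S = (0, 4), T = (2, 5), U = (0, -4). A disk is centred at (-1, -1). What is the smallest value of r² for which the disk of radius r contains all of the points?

45

The required radius is the distance from (-1, -1) to the farthest point.
Squared distances: 34, 10, 20, 26, 45, 10.
Maximum is 45, attained at T.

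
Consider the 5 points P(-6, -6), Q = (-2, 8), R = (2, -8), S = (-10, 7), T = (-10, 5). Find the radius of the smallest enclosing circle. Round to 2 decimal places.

A smallest enclosing disk is always determined by at most three of the input points on its boundary.
The farthest pair is R–S with squared distance 369. The circle on this segment as diameter has centre (-4, -0.5) and r² = 369/4 = 92.25.
Check P: distance² to centre = 34.25 ≤ 92.25, so it lies inside.
All remaining points lie in this disk, and no smaller disk contains both endpoints, so this is the minimum enclosing circle.
r = √(92.25) ≈ 9.60.

9.60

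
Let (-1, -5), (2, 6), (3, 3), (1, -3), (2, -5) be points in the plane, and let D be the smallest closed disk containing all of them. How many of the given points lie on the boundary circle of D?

The minimum enclosing circle of a finite set is fixed by two of the points (as a diameter) or three (as a circumcircle).
The farthest pair is (-1, -5)–(2, 6) with squared distance 130. The circle on this segment as diameter has centre (0.5, 0.5) and r² = 130/4 = 32.5.
Check (3, 3): distance² to centre = 12.5 ≤ 32.5, so it lies inside.
All remaining points lie in this disk, and no smaller disk contains both endpoints, so this is the minimum enclosing circle.
The points at distance exactly r from the centre are (-1, -5), (2, 6), (2, -5) — 3 points.

3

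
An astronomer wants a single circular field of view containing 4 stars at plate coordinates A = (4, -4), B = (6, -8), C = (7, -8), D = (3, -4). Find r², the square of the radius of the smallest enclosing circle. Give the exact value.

The farthest pair is C–D with squared distance 32. The circle on this segment as diameter has centre (5, -6) and r² = 32/4 = 8.
Check A: distance² to centre = 5 ≤ 8, so it lies inside.
All remaining points lie in this disk, and no smaller disk contains both endpoints, so this is the minimum enclosing circle.

8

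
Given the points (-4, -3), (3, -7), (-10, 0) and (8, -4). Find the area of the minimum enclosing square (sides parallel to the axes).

324

The bounding box has width 18 and height 7.
An axis-aligned square enclosing the set must have side ≥ max(width, height).
So the minimum side is max(18, 7) = 18.
Area = 18² = 324.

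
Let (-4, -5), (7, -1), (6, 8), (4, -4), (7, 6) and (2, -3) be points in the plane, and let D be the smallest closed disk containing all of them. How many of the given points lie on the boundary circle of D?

2

A smallest enclosing disk is always determined by at most three of the input points on its boundary.
The farthest pair is (-4, -5)–(6, 8) with squared distance 269. The circle on this segment as diameter has centre (1, 1.5) and r² = 269/4 = 67.25.
Check (7, -1): distance² to centre = 42.25 ≤ 67.25, so it lies inside.
All remaining points lie in this disk, and no smaller disk contains both endpoints, so this is the minimum enclosing circle.
The points at distance exactly r from the centre are (-4, -5), (6, 8) — 2 points.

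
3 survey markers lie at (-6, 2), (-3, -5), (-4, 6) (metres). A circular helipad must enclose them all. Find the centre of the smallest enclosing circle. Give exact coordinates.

Call the three points A, B, C in the order given.
Side lengths²: AB² = 58, AC² = 20, BC² = 122.
Since BC² = 122 ≥ 58 + 20 = 78, the angle opposite BC is not acute, so the smallest enclosing circle has BC as diameter.
Centre = midpoint of BC = (-3.5, 0.5), r² = 122/4 = 30.5.
Centre = (-3.5, 0.5).

(-3.5, 0.5)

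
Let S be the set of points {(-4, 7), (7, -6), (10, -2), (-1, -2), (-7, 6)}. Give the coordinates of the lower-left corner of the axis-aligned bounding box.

x-range [-7, 10], y-range [-6, 7].
The lower-left corner is (-7, -6).

(-7, -6)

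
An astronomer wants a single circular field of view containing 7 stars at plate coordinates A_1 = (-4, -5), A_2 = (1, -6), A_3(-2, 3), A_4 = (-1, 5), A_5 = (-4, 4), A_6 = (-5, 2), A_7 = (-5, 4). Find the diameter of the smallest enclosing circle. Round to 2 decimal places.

A smallest enclosing disk is always determined by at most three of the input points on its boundary.
The minimum enclosing circle is determined by three boundary points: A_2, A_4, A_7.
Their circumcentre is (-77/46, -37/46) with r² = 36125/1058.
The farthest remaining point A_5 is at distance² 30145/1058 ≤ 36125/1058.
Diameter = 2r = 2√(36125/1058) ≈ 11.69.

11.69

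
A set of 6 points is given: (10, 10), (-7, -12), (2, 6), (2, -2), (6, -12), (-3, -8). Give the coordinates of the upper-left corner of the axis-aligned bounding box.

(-7, 10)

x-range [-7, 10], y-range [-12, 10].
The upper-left corner is (-7, 10).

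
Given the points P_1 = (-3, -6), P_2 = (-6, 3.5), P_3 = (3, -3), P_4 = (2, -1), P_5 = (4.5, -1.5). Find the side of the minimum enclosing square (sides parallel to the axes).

10.5

The bounding box has width 10.5 and height 9.5.
An axis-aligned square enclosing the set must have side ≥ max(width, height).
So the minimum side is max(10.5, 9.5) = 10.5.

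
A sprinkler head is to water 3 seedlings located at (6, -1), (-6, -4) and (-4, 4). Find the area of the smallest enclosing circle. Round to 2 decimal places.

Call the three points A, B, C in the order given.
Side lengths²: AB² = 153, AC² = 125, BC² = 68.
Since AB² = 153 < 125 + 68 = 193, the triangle is acute, so the smallest enclosing circle is the circumcircle.
Circumcentre = (-1/3, -7/6), r² = 1445/36.
Area = π·r² = π·1445/36 ≈ 126.10.

126.10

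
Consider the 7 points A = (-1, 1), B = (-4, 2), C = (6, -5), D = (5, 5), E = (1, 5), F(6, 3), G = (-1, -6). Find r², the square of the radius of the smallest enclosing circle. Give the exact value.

A smallest enclosing disk is always determined by at most three of the input points on its boundary.
The minimum enclosing circle is determined by three boundary points: B, D, G.
Their circumcentre is (97/54, -7/18) with r² = 57305/1458.
The farthest remaining point C is at distance² 56765/1458 ≤ 57305/1458.

57305/1458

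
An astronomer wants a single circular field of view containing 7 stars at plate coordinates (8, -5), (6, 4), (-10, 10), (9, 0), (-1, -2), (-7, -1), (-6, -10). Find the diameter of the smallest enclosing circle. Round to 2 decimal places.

A smallest enclosing disk is always determined by at most three of the input points on its boundary.
The minimum enclosing circle is determined by three boundary points: (8, -5), (-10, 10), (-6, -10).
Their circumcentre is (-2.1, 1.18) with r² = 140.2024.
The farthest remaining point (9, 0) is at distance² 124.6024 ≤ 140.2024.
Diameter = 2r = 2√(140.2024) ≈ 23.68.

23.68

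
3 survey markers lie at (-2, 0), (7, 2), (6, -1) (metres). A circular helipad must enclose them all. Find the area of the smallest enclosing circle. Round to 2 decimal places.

Call the three points A, B, C in the order given.
Side lengths²: AB² = 85, AC² = 65, BC² = 10.
Since AB² = 85 ≥ 65 + 10 = 75, the angle opposite AB is not acute, so the smallest enclosing circle has AB as diameter.
Centre = midpoint of AB = (2.5, 1), r² = 85/4 = 21.25.
Area = π·r² = π·21.25 ≈ 66.76.

66.76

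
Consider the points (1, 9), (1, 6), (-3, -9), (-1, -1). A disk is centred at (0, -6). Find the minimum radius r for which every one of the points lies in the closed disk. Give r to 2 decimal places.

The required radius is the distance from (0, -6) to the farthest point.
Squared distances: 226, 145, 18, 26.
Maximum is 226, attained at (1, 9).
r = √226 ≈ 15.03.

15.03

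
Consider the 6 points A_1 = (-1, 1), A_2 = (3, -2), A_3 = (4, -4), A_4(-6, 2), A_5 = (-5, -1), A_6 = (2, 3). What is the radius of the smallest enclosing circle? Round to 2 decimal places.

5.83

The farthest pair is A_3–A_4 with squared distance 136. The circle on this segment as diameter has centre (-1, -1) and r² = 136/4 = 34.
Check A_1: distance² to centre = 4 ≤ 34, so it lies inside.
All remaining points lie in this disk, and no smaller disk contains both endpoints, so this is the minimum enclosing circle.
r = √34 ≈ 5.83.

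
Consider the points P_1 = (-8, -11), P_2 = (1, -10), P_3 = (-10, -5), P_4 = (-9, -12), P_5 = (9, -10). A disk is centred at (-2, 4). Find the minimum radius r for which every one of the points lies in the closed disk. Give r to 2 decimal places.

17.80

The required radius is the distance from (-2, 4) to the farthest point.
Squared distances: 261, 205, 145, 305, 317.
Maximum is 317, attained at P_5.
r = √317 ≈ 17.80.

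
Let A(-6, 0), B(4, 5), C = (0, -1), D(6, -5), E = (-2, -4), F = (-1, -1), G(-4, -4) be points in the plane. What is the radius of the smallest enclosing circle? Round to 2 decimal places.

6.74

A smallest enclosing disk is always determined by at most three of the input points on its boundary.
The minimum enclosing circle is determined by three boundary points: A, B, D.
Their circumcentre is (15/22, -19/22) with r² = 10985/242.
The farthest remaining point G is at distance² 7685/242 ≤ 10985/242.
r = √(10985/242) ≈ 6.74.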